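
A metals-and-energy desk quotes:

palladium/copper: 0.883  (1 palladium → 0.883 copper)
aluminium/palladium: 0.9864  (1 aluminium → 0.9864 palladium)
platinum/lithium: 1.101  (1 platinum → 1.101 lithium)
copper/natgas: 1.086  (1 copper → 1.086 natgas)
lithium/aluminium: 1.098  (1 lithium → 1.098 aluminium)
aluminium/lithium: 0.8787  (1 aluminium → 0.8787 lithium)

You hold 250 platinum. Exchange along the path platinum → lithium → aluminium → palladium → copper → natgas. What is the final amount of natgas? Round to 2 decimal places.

250 platinum × 1.101 = 275.25 lithium
275.25 lithium × 1.098 = 302.2245 aluminium
302.2245 aluminium × 0.9864 = 298.1142468 palladium
298.1142468 palladium × 0.883 = 263.2348799244 copper
263.2348799244 copper × 1.086 = 285.8730795978984 natgas

285.87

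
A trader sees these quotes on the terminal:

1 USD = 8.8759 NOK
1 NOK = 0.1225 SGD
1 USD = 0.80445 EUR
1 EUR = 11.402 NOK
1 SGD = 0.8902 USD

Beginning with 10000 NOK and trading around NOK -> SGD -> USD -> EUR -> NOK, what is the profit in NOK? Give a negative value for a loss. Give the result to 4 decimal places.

10000 NOK × 0.1225 = 1225 SGD
1225 SGD × 0.8902 = 1090.495 USD
1090.495 USD × 0.80445 = 877.24870275 EUR
877.24870275 EUR × 11.402 = 10002.3897087555 NOK
Net change: 10002.3897087555 − 10000 = 2.3897087555 NOK

2.3897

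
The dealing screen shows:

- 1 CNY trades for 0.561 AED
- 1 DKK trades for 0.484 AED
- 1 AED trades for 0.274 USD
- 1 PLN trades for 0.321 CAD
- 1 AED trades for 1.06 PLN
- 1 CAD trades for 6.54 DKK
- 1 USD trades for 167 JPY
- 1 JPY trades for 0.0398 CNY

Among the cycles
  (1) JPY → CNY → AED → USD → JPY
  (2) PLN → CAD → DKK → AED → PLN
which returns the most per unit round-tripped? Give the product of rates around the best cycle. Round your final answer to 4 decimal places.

1.0770

(1) 0.0398 × 0.561 × 0.274 × 167 = 1.02168
(2) 0.321 × 6.54 × 0.484 × 1.06 = 1.07705
Highest is cycle (2) at 1.0770 (>1, arbitrage).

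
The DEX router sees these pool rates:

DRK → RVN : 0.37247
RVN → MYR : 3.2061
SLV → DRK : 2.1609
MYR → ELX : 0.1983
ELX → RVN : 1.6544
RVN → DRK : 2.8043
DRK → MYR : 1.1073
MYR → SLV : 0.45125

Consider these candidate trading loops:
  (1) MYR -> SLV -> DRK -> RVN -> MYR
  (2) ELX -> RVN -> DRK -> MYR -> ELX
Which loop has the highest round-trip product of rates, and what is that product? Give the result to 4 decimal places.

1.1644

(1) 0.45125 × 2.1609 × 0.37247 × 3.2061 = 1.16445
(2) 1.6544 × 2.8043 × 1.1073 × 0.1983 = 1.01872
Highest is cycle (1) at 1.1644 (>1, arbitrage).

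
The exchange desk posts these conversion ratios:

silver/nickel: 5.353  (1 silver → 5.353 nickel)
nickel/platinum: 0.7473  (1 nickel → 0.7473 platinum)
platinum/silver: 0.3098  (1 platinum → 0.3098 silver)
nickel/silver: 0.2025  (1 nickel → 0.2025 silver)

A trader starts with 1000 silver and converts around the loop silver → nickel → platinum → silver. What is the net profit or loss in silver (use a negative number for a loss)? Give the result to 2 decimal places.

239.29

1000 silver × 5.353 = 5353 nickel
5353 nickel × 0.7473 = 4000.2969 platinum
4000.2969 platinum × 0.3098 = 1239.29197962 silver
Net change: 1239.29197962 − 1000 = 239.29197962 silver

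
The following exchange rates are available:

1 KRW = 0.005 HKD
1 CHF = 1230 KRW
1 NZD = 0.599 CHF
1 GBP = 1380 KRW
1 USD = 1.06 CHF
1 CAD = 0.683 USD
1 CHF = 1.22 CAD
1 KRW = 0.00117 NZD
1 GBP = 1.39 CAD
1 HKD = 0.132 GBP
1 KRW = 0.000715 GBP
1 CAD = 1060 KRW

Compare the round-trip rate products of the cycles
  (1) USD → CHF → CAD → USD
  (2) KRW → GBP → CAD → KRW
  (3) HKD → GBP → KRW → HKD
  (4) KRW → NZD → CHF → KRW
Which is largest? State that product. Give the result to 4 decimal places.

1.0535

(1) 1.06 × 1.22 × 0.683 = 0.88326
(2) 0.000715 × 1.39 × 1060 = 1.05348
(3) 0.132 × 1380 × 0.005 = 0.91080
(4) 0.00117 × 0.599 × 1230 = 0.86202
Highest is cycle (2) at 1.0535 (>1, arbitrage).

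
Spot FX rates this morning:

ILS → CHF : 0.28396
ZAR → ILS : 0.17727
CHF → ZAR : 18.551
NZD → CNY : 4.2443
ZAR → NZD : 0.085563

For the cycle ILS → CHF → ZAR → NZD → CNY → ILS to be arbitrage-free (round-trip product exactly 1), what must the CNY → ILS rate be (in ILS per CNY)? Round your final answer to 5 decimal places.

0.52274

Known legs of the cycle: 0.28396 × 18.551 × 0.085563 × 4.2443 = 1.913007046934446164
For no arbitrage the full-cycle product must be 1, so the missing rate is 1 / 1.913007046934446164 ≈ 0.5227372.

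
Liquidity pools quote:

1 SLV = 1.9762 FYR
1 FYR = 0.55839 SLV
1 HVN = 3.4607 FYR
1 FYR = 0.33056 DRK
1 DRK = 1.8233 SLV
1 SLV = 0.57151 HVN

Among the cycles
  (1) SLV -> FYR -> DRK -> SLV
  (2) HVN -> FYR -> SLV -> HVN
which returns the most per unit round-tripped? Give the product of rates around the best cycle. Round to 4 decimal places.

(1) 1.9762 × 0.33056 × 1.8233 = 1.19108
(2) 3.4607 × 0.55839 × 0.57151 = 1.10440
Highest is cycle (1) at 1.1911 (>1, arbitrage).

1.1911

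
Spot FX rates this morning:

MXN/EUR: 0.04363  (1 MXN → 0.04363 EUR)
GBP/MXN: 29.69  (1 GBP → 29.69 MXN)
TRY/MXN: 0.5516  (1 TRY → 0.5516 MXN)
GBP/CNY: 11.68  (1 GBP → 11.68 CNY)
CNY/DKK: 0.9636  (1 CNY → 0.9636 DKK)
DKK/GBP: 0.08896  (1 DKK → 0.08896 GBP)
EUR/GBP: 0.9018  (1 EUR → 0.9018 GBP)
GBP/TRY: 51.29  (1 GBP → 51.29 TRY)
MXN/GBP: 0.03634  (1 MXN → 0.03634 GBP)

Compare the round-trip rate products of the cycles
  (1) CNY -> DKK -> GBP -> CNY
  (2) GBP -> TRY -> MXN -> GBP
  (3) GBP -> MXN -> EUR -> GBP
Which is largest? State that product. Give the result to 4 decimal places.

(1) 0.9636 × 0.08896 × 11.68 = 1.00123
(2) 51.29 × 0.5516 × 0.03634 = 1.02812
(3) 29.69 × 0.04363 × 0.9018 = 1.16817
Highest is cycle (3) at 1.1682 (>1, arbitrage).

1.1682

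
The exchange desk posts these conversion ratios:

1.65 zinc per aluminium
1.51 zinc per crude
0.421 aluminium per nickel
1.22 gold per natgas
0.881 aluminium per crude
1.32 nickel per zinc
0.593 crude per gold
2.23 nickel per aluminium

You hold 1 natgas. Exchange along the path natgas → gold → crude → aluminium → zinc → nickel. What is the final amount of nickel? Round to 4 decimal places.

1.3882

1 natgas × 1.22 = 1.22 gold
1.22 gold × 0.593 = 0.72346 crude
0.72346 crude × 0.881 = 0.63736826 aluminium
0.63736826 aluminium × 1.65 = 1.051657629 zinc
1.051657629 zinc × 1.32 = 1.38818807028 nickel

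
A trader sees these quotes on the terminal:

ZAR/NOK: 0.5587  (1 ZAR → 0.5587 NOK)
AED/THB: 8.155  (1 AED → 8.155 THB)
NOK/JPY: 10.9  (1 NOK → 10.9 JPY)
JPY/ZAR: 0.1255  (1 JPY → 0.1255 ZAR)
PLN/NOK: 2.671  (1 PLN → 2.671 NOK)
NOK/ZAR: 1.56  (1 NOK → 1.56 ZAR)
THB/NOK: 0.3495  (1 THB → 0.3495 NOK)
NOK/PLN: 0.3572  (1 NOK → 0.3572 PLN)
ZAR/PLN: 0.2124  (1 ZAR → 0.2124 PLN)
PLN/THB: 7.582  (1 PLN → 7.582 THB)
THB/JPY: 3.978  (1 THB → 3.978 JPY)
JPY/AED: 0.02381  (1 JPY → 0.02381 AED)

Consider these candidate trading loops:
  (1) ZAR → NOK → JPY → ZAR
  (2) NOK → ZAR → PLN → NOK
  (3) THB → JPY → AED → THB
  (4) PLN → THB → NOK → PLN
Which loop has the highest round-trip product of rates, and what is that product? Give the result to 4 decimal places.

0.9465

(1) 0.5587 × 10.9 × 0.1255 = 0.76427
(2) 1.56 × 0.2124 × 2.671 = 0.88502
(3) 3.978 × 0.02381 × 8.155 = 0.77241
(4) 7.582 × 0.3495 × 0.3572 = 0.94655
Highest is cycle (4) at 0.9465 (≤1, no arbitrage).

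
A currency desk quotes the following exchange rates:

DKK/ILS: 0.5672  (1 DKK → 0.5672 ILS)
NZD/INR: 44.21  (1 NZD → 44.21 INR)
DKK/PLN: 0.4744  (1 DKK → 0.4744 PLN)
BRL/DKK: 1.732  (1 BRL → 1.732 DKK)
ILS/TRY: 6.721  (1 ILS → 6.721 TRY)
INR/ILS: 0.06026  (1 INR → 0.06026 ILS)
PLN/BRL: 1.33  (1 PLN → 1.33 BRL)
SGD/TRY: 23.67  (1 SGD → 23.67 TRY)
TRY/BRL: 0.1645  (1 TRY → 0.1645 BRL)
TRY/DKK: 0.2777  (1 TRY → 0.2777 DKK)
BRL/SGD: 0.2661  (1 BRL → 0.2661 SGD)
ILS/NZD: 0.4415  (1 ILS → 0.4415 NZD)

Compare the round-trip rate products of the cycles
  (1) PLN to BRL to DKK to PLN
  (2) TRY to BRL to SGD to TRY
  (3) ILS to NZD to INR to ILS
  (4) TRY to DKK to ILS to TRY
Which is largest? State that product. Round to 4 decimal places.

1.1762

(1) 1.33 × 1.732 × 0.4744 = 1.09281
(2) 0.1645 × 0.2661 × 23.67 = 1.03612
(3) 0.4415 × 44.21 × 0.06026 = 1.17620
(4) 0.2777 × 0.5672 × 6.721 = 1.05863
Highest is cycle (3) at 1.1762 (>1, arbitrage).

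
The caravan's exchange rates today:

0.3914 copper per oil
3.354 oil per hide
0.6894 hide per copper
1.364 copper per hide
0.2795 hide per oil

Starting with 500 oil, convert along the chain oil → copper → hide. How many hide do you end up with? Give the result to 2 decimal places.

500 oil × 0.3914 = 195.7 copper
195.7 copper × 0.6894 = 134.91558 hide

134.92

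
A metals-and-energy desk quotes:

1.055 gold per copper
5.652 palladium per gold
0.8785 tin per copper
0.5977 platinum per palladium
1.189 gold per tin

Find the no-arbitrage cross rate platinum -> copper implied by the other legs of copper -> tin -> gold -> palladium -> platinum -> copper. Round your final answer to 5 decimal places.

0.28339

Known legs of the cycle: 0.8785 × 1.189 × 5.652 × 0.5977 = 3.5286536221146
For no arbitrage the full-cycle product must be 1, so the missing rate is 1 / 3.5286536221146 ≈ 0.2833942.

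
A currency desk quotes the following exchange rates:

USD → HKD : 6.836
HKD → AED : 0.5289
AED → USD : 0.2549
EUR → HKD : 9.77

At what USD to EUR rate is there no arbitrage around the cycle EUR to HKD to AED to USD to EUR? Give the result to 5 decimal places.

0.75921

Known legs of the cycle: 9.77 × 0.5289 × 0.2549 = 1.3171582797
For no arbitrage the full-cycle product must be 1, so the missing rate is 1 / 1.3171582797 ≈ 0.7592102.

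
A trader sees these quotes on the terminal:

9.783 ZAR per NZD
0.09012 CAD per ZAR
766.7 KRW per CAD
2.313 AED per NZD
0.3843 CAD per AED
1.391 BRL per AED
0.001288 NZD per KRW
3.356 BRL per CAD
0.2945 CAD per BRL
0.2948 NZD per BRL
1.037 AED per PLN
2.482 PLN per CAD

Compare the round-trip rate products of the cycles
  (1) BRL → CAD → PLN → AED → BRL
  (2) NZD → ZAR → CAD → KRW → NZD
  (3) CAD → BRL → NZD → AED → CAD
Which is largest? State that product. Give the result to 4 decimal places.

1.0544

(1) 0.2945 × 2.482 × 1.037 × 1.391 = 1.05437
(2) 9.783 × 0.09012 × 766.7 × 0.001288 = 0.87063
(3) 3.356 × 0.2948 × 2.313 × 0.3843 = 0.87942
Highest is cycle (1) at 1.0544 (>1, arbitrage).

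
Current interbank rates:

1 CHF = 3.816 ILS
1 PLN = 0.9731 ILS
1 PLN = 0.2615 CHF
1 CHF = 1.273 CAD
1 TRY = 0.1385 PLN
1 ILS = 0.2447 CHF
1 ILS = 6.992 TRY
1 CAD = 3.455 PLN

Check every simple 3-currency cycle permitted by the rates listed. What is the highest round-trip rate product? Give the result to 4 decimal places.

1.1501

CHF→CAD→PLN→CHF: 1.273 × 3.455 × 0.2615 = 1.15013
PLN→ILS→TRY→PLN: 0.9731 × 6.992 × 0.1385 = 0.94234
Maximum is CHF→CAD→PLN→CHF at 1.1501; arbitrage exists.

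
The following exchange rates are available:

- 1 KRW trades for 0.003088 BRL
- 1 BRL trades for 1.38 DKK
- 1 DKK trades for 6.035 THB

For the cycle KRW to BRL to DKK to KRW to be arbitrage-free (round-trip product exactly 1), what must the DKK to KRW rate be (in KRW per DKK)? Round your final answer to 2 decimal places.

Known legs of the cycle: 0.003088 × 1.38 = 0.00426144
For no arbitrage the full-cycle product must be 1, so the missing rate is 1 / 0.00426144 ≈ 234.6625.

234.66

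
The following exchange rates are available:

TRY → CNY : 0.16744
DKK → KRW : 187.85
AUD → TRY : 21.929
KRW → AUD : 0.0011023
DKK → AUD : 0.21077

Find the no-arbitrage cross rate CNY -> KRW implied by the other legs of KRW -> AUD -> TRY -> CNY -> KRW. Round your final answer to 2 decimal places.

Known legs of the cycle: 0.0011023 × 21.929 × 0.16744 = 0.004047416057048
For no arbitrage the full-cycle product must be 1, so the missing rate is 1 / 0.004047416057048 ≈ 247.0712.

247.07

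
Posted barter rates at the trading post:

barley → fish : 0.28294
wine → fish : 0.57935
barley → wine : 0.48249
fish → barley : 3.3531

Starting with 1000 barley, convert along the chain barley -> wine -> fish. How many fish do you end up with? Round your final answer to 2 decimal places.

1000 barley × 0.48249 = 482.49 wine
482.49 wine × 0.57935 = 279.5305815 fish

279.53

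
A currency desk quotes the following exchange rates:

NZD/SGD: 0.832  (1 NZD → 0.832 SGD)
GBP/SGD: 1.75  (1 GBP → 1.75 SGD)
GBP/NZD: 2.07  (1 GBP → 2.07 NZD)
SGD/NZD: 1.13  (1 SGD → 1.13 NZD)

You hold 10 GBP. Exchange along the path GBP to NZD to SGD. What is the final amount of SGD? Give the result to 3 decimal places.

10 GBP × 2.07 = 20.7 NZD
20.7 NZD × 0.832 = 17.2224 SGD

17.222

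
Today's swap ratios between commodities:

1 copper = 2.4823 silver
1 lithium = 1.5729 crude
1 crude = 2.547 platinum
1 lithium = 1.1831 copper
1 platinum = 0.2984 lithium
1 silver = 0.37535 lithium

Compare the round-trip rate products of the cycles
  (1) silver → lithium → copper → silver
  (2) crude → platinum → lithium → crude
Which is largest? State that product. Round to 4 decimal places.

1.1954

(1) 0.37535 × 1.1831 × 2.4823 = 1.10233
(2) 2.547 × 0.2984 × 1.5729 = 1.19544
Highest is cycle (2) at 1.1954 (>1, arbitrage).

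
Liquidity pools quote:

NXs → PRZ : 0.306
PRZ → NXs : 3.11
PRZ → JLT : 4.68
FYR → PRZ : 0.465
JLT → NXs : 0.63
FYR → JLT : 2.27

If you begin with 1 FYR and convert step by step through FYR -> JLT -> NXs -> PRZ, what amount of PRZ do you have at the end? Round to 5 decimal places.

0.43761

1 FYR × 2.27 = 2.27 JLT
2.27 JLT × 0.63 = 1.4301 NXs
1.4301 NXs × 0.306 = 0.4376106 PRZ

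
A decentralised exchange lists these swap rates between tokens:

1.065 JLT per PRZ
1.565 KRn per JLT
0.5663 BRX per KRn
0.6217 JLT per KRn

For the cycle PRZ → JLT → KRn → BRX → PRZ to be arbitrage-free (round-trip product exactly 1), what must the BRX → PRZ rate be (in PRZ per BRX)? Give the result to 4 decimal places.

1.0595

Known legs of the cycle: 1.065 × 1.565 × 0.5663 = 0.9438663675
For no arbitrage the full-cycle product must be 1, so the missing rate is 1 / 0.9438663675 ≈ 1.059472.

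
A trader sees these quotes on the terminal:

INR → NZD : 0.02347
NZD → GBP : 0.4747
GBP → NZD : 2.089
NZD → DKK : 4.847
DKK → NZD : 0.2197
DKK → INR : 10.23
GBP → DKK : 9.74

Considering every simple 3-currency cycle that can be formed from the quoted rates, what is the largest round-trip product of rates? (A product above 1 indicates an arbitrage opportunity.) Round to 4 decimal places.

1.1638

INR→NZD→DKK→INR: 0.02347 × 4.847 × 10.23 = 1.16376
GBP→DKK→NZD→GBP: 9.74 × 0.2197 × 0.4747 = 1.01580
Maximum is INR→NZD→DKK→INR at 1.1638; arbitrage exists.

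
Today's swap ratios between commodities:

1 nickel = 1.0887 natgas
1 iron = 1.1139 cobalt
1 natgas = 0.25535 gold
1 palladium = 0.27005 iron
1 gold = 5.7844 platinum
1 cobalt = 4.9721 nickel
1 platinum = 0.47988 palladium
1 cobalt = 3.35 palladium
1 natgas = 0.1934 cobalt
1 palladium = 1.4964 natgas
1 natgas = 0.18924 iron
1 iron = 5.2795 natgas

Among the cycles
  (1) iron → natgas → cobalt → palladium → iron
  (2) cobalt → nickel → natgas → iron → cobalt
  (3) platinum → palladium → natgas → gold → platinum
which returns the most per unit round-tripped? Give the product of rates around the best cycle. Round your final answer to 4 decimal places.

1.1411

(1) 5.2795 × 0.1934 × 3.35 × 0.27005 = 0.92372
(2) 4.9721 × 1.0887 × 0.18924 × 1.1139 = 1.14106
(3) 0.47988 × 1.4964 × 0.25535 × 5.7844 = 1.06066
Highest is cycle (2) at 1.1411 (>1, arbitrage).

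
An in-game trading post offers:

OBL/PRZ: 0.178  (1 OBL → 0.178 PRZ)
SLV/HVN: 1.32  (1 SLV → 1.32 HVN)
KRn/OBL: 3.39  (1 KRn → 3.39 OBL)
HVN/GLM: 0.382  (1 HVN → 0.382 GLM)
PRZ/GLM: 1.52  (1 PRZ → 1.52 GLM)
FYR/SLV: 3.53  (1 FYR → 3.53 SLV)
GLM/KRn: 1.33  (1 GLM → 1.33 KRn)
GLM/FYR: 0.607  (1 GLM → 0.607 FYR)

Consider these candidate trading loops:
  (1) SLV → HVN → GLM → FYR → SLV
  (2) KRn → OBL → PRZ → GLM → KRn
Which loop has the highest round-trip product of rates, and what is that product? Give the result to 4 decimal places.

(1) 1.32 × 0.382 × 0.607 × 3.53 = 1.08044
(2) 3.39 × 0.178 × 1.52 × 1.33 = 1.21987
Highest is cycle (2) at 1.2199 (>1, arbitrage).

1.2199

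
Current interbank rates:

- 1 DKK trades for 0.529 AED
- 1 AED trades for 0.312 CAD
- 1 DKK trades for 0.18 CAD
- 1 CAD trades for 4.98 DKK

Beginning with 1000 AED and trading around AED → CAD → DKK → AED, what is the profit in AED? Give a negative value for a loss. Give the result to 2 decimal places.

-178.06

1000 AED × 0.312 = 312 CAD
312 CAD × 4.98 = 1553.76 DKK
1553.76 DKK × 0.529 = 821.93904 AED
Net change: 821.93904 − 1000 = -178.06096 AED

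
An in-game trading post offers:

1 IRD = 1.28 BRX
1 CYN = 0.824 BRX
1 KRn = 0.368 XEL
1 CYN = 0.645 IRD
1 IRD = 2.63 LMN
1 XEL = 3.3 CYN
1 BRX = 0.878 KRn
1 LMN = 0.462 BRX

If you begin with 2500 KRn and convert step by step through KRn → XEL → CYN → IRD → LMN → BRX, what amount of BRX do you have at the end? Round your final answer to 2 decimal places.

2500 KRn × 0.368 = 920 XEL
920 XEL × 3.3 = 3036 CYN
3036 CYN × 0.645 = 1958.22 IRD
1958.22 IRD × 2.63 = 5150.1186 LMN
5150.1186 LMN × 0.462 = 2379.3547932 BRX

2379.35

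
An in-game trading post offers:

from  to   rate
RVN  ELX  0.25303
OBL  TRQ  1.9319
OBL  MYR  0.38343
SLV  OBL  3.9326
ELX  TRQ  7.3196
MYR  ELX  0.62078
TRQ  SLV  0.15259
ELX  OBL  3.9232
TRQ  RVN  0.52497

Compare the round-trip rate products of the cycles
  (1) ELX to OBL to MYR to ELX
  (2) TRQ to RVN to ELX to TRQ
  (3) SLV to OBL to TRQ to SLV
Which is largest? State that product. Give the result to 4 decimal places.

(1) 3.9232 × 0.38343 × 0.62078 = 0.93382
(2) 0.52497 × 0.25303 × 7.3196 = 0.97229
(3) 3.9326 × 1.9319 × 0.15259 = 1.15929
Highest is cycle (3) at 1.1593 (>1, arbitrage).

1.1593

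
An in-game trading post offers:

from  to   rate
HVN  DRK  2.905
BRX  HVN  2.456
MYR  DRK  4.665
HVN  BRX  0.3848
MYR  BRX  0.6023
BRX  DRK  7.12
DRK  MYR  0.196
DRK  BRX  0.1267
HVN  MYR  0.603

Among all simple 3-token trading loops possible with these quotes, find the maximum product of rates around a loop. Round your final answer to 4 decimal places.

0.9040

BRX→HVN→DRK→BRX: 2.456 × 2.905 × 0.1267 = 0.90396
MYR→BRX→HVN→MYR: 0.6023 × 2.456 × 0.603 = 0.89199
MYR→BRX→DRK→MYR: 0.6023 × 7.12 × 0.196 = 0.84052
Maximum is BRX→HVN→DRK→BRX at 0.9040; no arbitrage — every cycle loses value.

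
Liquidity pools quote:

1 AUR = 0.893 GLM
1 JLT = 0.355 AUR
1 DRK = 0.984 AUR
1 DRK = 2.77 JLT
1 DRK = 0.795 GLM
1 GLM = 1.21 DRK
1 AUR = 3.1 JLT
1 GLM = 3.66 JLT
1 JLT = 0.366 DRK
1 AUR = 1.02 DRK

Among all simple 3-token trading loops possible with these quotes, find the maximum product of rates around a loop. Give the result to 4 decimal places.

JLT→AUR→GLM→JLT: 0.355 × 0.893 × 3.66 = 1.16027
DRK→AUR→JLT→DRK: 0.984 × 3.1 × 0.366 = 1.11645
DRK→GLM→JLT→DRK: 0.795 × 3.66 × 0.366 = 1.06495
DRK→AUR→GLM→DRK: 0.984 × 0.893 × 1.21 = 1.06324
DRK→JLT→AUR→DRK: 2.77 × 0.355 × 1.02 = 1.00302
Maximum is JLT→AUR→GLM→JLT at 1.1603; arbitrage exists.

1.1603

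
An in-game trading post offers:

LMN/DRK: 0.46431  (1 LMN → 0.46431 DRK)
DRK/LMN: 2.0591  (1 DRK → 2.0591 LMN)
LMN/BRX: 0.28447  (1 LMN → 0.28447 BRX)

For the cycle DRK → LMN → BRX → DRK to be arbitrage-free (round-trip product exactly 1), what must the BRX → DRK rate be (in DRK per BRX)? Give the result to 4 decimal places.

Known legs of the cycle: 2.0591 × 0.28447 = 0.585752177
For no arbitrage the full-cycle product must be 1, so the missing rate is 1 / 0.585752177 ≈ 1.707207.

1.7072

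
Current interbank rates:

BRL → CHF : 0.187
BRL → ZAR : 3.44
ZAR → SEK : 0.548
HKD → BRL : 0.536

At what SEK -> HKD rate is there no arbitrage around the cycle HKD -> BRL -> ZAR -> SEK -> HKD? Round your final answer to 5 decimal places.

Known legs of the cycle: 0.536 × 3.44 × 0.548 = 1.01042432
For no arbitrage the full-cycle product must be 1, so the missing rate is 1 / 1.01042432 ≈ 0.9896832.

0.98968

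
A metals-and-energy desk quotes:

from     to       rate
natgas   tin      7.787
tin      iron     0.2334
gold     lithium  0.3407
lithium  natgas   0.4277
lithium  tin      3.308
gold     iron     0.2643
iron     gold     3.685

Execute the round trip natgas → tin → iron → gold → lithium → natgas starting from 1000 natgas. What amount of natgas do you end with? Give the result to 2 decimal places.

975.93

1000 natgas × 7.787 = 7787 tin
7787 tin × 0.2334 = 1817.4858 iron
1817.4858 iron × 3.685 = 6697.435173 gold
6697.435173 gold × 0.3407 = 2281.8161634411 lithium
2281.8161634411 lithium × 0.4277 = 975.93277310375847 natgas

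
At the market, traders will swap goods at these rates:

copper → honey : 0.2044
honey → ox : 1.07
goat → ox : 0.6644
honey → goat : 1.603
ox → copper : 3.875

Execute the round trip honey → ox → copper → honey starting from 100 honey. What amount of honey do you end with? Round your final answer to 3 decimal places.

84.749

100 honey × 1.07 = 107 ox
107 ox × 3.875 = 414.625 copper
414.625 copper × 0.2044 = 84.74935 honey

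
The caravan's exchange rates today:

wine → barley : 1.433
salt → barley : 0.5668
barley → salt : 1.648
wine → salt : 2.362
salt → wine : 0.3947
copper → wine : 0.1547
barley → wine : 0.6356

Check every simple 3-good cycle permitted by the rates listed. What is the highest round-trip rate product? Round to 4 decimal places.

barley→salt→wine→barley: 1.648 × 0.3947 × 1.433 = 0.93212
barley→wine→salt→barley: 0.6356 × 2.362 × 0.5668 = 0.85093
Maximum is barley→salt→wine→barley at 0.9321; no arbitrage — every cycle loses value.

0.9321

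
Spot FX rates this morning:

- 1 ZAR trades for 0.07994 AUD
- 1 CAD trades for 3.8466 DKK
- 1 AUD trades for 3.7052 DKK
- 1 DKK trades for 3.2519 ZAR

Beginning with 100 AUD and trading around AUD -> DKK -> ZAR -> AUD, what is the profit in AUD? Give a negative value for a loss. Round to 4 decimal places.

-3.6808

100 AUD × 3.7052 = 370.52 DKK
370.52 DKK × 3.2519 = 1204.893988 ZAR
1204.893988 ZAR × 0.07994 = 96.31922540072 AUD
Net change: 96.31922540072 − 100 = -3.68077459928 AUD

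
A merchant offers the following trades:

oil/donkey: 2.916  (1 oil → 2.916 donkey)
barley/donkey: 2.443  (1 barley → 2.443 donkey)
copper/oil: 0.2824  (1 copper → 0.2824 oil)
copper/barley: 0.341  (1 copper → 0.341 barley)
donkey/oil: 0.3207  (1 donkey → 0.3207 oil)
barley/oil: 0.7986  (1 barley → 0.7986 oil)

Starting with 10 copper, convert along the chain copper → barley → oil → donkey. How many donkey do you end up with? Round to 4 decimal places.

10 copper × 0.341 = 3.41 barley
3.41 barley × 0.7986 = 2.723226 oil
2.723226 oil × 2.916 = 7.940927016 donkey

7.9409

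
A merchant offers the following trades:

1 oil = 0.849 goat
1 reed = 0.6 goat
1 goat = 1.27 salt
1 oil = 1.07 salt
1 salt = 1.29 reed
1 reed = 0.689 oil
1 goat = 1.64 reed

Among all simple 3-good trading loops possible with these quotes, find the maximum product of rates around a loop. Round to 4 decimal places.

0.9830

goat→salt→reed→goat: 1.27 × 1.29 × 0.6 = 0.98298
goat→reed→oil→goat: 1.64 × 0.689 × 0.849 = 0.95934
salt→reed→oil→salt: 1.29 × 0.689 × 1.07 = 0.95103
Maximum is goat→salt→reed→goat at 0.9830; no arbitrage — every cycle loses value.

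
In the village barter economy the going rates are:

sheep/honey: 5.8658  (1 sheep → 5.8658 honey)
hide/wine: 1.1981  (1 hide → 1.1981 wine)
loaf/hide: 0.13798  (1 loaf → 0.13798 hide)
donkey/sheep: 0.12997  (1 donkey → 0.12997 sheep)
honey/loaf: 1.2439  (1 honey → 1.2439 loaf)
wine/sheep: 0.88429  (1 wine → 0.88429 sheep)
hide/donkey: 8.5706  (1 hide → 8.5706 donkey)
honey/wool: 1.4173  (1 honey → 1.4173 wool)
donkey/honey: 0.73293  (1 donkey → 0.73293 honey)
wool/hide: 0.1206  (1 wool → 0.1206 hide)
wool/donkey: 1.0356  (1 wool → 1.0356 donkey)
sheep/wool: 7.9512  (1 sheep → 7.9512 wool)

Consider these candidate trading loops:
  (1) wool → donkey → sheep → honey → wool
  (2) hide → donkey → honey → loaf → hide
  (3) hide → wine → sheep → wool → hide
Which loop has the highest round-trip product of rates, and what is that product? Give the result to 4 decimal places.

1.1190

(1) 1.0356 × 0.12997 × 5.8658 × 1.4173 = 1.11898
(2) 8.5706 × 0.73293 × 1.2439 × 0.13798 = 1.07814
(3) 1.1981 × 0.88429 × 7.9512 × 0.1206 = 1.01594
Highest is cycle (1) at 1.1190 (>1, arbitrage).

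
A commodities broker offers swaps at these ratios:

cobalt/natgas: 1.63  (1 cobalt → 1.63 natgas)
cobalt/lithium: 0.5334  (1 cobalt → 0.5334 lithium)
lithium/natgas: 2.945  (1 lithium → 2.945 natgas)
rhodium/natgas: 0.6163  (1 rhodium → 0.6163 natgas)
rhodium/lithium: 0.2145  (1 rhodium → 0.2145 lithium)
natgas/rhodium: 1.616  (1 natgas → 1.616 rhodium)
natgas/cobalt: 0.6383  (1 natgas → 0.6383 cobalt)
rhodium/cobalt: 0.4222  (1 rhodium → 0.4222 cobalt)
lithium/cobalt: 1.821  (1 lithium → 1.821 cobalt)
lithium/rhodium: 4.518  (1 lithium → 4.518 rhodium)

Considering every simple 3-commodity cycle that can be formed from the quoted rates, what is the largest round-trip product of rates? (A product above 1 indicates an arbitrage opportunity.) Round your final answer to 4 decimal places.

rhodium→cobalt→natgas→rhodium: 0.4222 × 1.63 × 1.616 = 1.11211
rhodium→lithium→natgas→rhodium: 0.2145 × 2.945 × 1.616 = 1.02083
rhodium→cobalt→lithium→rhodium: 0.4222 × 0.5334 × 4.518 = 1.01746
cobalt→lithium→natgas→cobalt: 0.5334 × 2.945 × 0.6383 = 1.00268
Maximum is rhodium→cobalt→natgas→rhodium at 1.1121; arbitrage exists.

1.1121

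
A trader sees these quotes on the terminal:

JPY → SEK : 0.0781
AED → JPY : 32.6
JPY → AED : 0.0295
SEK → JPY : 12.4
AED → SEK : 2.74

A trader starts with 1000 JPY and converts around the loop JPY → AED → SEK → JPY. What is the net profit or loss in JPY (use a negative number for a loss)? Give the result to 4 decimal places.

1000 JPY × 0.0295 = 29.5 AED
29.5 AED × 2.74 = 80.83 SEK
80.83 SEK × 12.4 = 1002.292 JPY
Net change: 1002.292 − 1000 = 2.292 JPY

2.2920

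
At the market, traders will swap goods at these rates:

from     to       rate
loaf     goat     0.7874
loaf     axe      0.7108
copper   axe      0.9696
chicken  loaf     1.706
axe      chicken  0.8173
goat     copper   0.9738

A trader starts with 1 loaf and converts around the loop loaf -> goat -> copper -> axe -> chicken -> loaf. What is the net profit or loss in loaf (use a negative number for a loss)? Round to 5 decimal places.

0.03662

1 loaf × 0.7874 = 0.7874 goat
0.7874 goat × 0.9738 = 0.76677012 copper
0.76677012 copper × 0.9696 = 0.743460308352 axe
0.743460308352 axe × 0.8173 = 0.6076301100160896 chicken
0.6076301100160896 chicken × 1.706 = 1.0366169676874488576 loaf
Net change: 1.0366169676874488576 − 1 = 0.0366169676874488576 loaf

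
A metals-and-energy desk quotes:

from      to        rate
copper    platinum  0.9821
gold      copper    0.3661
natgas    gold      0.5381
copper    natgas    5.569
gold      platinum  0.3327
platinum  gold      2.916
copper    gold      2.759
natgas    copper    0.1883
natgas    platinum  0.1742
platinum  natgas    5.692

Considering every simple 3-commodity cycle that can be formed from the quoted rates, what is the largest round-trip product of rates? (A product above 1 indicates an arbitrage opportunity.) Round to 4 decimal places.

1.0971

copper→natgas→gold→copper: 5.569 × 0.5381 × 0.3661 = 1.09708
copper→platinum→natgas→copper: 0.9821 × 5.692 × 0.1883 = 1.05262
copper→platinum→gold→copper: 0.9821 × 2.916 × 0.3661 = 1.04844
platinum→natgas→gold→platinum: 5.692 × 0.5381 × 0.3327 = 1.01902
Maximum is copper→natgas→gold→copper at 1.0971; arbitrage exists.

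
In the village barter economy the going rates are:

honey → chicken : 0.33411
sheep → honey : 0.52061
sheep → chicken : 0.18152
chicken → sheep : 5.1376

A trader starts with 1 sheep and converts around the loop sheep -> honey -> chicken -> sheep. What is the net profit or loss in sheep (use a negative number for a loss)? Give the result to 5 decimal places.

1 sheep × 0.52061 = 0.52061 honey
0.52061 honey × 0.33411 = 0.1739410071 chicken
0.1739410071 chicken × 5.1376 = 0.89363931807696 sheep
Net change: 0.89363931807696 − 1 = -0.10636068192304 sheep

-0.10636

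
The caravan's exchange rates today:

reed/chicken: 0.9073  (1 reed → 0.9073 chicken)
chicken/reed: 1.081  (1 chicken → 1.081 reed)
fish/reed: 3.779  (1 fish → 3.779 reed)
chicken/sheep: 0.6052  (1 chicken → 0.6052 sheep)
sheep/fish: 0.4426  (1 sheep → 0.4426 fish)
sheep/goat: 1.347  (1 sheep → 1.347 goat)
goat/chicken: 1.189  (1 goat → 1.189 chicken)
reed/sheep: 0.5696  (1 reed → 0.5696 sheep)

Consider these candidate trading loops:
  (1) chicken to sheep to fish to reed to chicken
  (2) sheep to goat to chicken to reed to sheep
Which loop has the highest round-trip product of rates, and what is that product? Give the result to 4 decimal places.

(1) 0.6052 × 0.4426 × 3.779 × 0.9073 = 0.91841
(2) 1.347 × 1.189 × 1.081 × 0.5696 = 0.98615
Highest is cycle (2) at 0.9862 (≤1, no arbitrage).

0.9862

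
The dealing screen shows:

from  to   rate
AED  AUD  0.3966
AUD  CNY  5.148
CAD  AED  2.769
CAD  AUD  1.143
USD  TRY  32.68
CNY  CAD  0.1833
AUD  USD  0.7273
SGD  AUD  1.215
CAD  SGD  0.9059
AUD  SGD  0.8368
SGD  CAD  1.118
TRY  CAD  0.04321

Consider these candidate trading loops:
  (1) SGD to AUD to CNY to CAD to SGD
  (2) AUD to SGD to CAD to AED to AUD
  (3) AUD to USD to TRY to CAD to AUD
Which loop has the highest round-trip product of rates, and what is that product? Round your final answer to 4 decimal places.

(1) 1.215 × 5.148 × 0.1833 × 0.9059 = 1.03862
(2) 0.8368 × 1.118 × 2.769 × 0.3966 = 1.02740
(3) 0.7273 × 32.68 × 0.04321 × 1.143 = 1.17389
Highest is cycle (3) at 1.1739 (>1, arbitrage).

1.1739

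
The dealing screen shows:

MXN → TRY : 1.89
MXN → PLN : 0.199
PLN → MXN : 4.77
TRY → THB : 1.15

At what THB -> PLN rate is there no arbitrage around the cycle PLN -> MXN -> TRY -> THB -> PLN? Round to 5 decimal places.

Known legs of the cycle: 4.77 × 1.89 × 1.15 = 10.367595
For no arbitrage the full-cycle product must be 1, so the missing rate is 1 / 10.367595 ≈ 0.0964544.

0.09645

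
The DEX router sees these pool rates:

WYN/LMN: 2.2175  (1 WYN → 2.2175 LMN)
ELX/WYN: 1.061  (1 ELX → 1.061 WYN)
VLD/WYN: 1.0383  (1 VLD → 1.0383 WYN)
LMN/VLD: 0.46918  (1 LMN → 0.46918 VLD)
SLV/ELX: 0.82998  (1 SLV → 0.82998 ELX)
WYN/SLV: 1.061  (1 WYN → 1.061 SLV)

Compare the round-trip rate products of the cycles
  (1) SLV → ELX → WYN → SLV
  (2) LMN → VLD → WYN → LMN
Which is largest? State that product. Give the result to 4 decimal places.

(1) 0.82998 × 1.061 × 1.061 = 0.93433
(2) 0.46918 × 1.0383 × 2.2175 = 1.08025
Highest is cycle (2) at 1.0803 (>1, arbitrage).

1.0803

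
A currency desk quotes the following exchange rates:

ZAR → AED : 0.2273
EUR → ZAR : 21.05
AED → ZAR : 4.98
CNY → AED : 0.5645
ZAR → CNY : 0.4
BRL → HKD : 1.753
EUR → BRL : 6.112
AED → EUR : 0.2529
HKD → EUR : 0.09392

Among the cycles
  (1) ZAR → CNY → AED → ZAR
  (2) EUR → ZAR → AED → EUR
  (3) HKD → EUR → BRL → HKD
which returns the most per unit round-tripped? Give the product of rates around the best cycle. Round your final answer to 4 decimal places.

(1) 0.4 × 0.5645 × 4.98 = 1.12448
(2) 21.05 × 0.2273 × 0.2529 = 1.21004
(3) 0.09392 × 6.112 × 1.753 = 1.00629
Highest is cycle (2) at 1.2100 (>1, arbitrage).

1.2100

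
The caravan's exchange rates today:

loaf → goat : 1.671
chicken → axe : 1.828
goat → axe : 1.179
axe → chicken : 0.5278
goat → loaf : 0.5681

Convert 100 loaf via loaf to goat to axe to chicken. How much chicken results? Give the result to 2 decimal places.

103.98

100 loaf × 1.671 = 167.1 goat
167.1 goat × 1.179 = 197.0109 axe
197.0109 axe × 0.5278 = 103.98235302 chicken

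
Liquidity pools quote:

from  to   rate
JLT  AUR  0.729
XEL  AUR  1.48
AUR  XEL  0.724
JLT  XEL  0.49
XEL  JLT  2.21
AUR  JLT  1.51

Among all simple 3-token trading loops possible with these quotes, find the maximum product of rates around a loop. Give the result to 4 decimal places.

AUR→XEL→JLT→AUR: 0.724 × 2.21 × 0.729 = 1.16643
AUR→JLT→XEL→AUR: 1.51 × 0.49 × 1.48 = 1.09505
Maximum is AUR→XEL→JLT→AUR at 1.1664; arbitrage exists.

1.1664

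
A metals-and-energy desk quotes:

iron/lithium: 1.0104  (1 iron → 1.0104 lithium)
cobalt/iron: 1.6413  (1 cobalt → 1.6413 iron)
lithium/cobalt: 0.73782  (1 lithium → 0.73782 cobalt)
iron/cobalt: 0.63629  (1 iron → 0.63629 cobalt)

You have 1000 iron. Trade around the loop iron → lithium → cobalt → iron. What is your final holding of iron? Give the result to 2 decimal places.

1000 iron × 1.0104 = 1010.4 lithium
1010.4 lithium × 0.73782 = 745.493328 cobalt
745.493328 cobalt × 1.6413 = 1223.5781992464 iron

1223.58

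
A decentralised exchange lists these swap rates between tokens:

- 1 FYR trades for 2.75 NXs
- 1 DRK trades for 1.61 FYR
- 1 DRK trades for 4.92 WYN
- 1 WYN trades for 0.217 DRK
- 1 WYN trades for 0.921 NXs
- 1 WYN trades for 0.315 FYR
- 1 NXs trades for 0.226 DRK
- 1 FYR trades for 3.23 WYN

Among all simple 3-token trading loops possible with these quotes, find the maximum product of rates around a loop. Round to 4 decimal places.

1.1285

WYN→DRK→FYR→WYN: 0.217 × 1.61 × 3.23 = 1.12847
WYN→NXs→DRK→WYN: 0.921 × 0.226 × 4.92 = 1.02408
NXs→DRK→FYR→NXs: 0.226 × 1.61 × 2.75 = 1.00062
Maximum is WYN→DRK→FYR→WYN at 1.1285; arbitrage exists.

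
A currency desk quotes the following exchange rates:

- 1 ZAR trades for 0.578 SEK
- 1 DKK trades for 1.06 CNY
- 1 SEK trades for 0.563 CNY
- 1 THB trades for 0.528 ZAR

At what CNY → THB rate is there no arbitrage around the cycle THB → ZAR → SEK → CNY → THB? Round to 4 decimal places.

5.8201

Known legs of the cycle: 0.528 × 0.578 × 0.563 = 0.171818592
For no arbitrage the full-cycle product must be 1, so the missing rate is 1 / 0.171818592 ≈ 5.820092.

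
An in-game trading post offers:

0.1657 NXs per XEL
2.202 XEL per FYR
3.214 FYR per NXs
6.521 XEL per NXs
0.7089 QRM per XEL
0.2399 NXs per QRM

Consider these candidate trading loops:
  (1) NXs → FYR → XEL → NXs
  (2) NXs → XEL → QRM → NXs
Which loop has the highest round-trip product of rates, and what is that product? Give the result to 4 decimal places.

1.1727

(1) 3.214 × 2.202 × 0.1657 = 1.17270
(2) 6.521 × 0.7089 × 0.2399 = 1.10899
Highest is cycle (1) at 1.1727 (>1, arbitrage).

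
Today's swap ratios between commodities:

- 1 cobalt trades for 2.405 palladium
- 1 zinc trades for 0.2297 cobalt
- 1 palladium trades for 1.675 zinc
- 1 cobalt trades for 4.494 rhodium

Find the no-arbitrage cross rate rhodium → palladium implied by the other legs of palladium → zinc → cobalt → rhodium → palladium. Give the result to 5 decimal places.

0.57835

Known legs of the cycle: 1.675 × 0.2297 × 4.494 = 1.729055265
For no arbitrage the full-cycle product must be 1, so the missing rate is 1 / 1.729055265 ≈ 0.5783505.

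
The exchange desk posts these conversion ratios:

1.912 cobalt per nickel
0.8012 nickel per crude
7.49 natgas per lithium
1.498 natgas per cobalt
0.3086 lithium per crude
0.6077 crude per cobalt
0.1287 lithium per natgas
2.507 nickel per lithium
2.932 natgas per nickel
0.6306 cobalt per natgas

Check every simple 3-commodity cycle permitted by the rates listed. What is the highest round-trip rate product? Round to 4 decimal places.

0.9460

natgas→lithium→nickel→natgas: 0.1287 × 2.507 × 2.932 = 0.94601
crude→nickel→cobalt→crude: 0.8012 × 1.912 × 0.6077 = 0.93093
Maximum is natgas→lithium→nickel→natgas at 0.9460; no arbitrage — every cycle loses value.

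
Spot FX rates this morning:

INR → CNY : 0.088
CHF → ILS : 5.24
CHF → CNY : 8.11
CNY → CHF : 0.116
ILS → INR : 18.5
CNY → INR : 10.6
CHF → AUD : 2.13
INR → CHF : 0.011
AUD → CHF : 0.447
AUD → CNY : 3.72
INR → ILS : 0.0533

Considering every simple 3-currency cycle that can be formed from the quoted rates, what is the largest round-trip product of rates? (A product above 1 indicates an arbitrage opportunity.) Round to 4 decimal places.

CHF→ILS→INR→CHF: 5.24 × 18.5 × 0.011 = 1.06634
CNY→INR→CHF→CNY: 10.6 × 0.011 × 8.11 = 0.94563
CNY→CHF→AUD→CNY: 0.116 × 2.13 × 3.72 = 0.91914
Maximum is CHF→ILS→INR→CHF at 1.0663; arbitrage exists.

1.0663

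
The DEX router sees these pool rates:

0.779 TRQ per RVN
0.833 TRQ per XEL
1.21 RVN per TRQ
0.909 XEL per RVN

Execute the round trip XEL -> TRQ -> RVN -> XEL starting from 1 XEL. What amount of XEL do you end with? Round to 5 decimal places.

0.91621

1 XEL × 0.833 = 0.833 TRQ
0.833 TRQ × 1.21 = 1.00793 RVN
1.00793 RVN × 0.909 = 0.91620837 XEL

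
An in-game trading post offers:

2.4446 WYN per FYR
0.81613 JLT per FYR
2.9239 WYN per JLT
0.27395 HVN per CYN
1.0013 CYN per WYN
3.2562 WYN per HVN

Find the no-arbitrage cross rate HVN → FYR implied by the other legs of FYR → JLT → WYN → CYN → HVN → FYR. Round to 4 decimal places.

1.5277

Known legs of the cycle: 0.81613 × 2.9239 × 1.0013 × 0.27395 = 0.654571931513280445
For no arbitrage the full-cycle product must be 1, so the missing rate is 1 / 0.654571931513280445 ≈ 1.527716.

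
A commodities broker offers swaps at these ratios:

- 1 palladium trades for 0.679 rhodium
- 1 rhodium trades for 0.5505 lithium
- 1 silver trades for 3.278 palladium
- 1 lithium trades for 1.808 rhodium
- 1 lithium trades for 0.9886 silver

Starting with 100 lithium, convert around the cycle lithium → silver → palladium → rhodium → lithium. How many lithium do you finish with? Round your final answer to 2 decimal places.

100 lithium × 0.9886 = 98.86 silver
98.86 silver × 3.278 = 324.06308 palladium
324.06308 palladium × 0.679 = 220.03883132 rhodium
220.03883132 rhodium × 0.5505 = 121.13137664166 lithium

121.13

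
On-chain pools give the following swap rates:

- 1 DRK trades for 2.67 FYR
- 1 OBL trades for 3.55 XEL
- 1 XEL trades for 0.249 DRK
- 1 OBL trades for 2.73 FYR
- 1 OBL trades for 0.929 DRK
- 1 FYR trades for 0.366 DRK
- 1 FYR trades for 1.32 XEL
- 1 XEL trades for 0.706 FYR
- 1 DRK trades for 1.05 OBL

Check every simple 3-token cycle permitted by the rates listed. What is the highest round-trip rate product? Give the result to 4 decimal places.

1.0491

DRK→OBL→FYR→DRK: 1.05 × 2.73 × 0.366 = 1.04914
DRK→OBL→XEL→DRK: 1.05 × 3.55 × 0.249 = 0.92815
DRK→FYR→XEL→DRK: 2.67 × 1.32 × 0.249 = 0.87758
Maximum is DRK→OBL→FYR→DRK at 1.0491; arbitrage exists.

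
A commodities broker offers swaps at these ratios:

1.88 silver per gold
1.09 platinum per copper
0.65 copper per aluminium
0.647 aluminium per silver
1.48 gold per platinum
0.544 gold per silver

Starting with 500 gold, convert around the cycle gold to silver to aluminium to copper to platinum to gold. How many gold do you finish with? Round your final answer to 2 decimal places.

637.73

500 gold × 1.88 = 940 silver
940 silver × 0.647 = 608.18 aluminium
608.18 aluminium × 0.65 = 395.317 copper
395.317 copper × 1.09 = 430.89553 platinum
430.89553 platinum × 1.48 = 637.7253844 gold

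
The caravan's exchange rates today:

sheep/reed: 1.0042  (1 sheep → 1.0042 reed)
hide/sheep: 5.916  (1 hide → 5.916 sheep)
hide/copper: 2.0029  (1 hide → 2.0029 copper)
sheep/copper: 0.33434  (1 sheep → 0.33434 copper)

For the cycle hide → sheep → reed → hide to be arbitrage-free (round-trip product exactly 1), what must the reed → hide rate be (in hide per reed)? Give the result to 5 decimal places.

Known legs of the cycle: 5.916 × 1.0042 = 5.9408472
For no arbitrage the full-cycle product must be 1, so the missing rate is 1 / 5.9408472 ≈ 0.1683262.

0.16833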